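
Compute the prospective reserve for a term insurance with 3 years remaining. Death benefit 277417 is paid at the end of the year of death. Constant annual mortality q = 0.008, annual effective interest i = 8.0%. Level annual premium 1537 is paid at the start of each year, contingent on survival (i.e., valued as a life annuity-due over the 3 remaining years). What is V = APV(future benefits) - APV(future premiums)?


v = 1/(1+i) = 0.925926
APV(future benefits) per unit = sum_{k=0}^{2} k_p_x * q * v^(k+1) = 0.020461
APV(future benefits) = 277417 * 0.020461 = 5676.1466
Life annuity-due factor ä_{x:3} = sum_{k=0}^{2} k_p_x * v^k = 2.762195
APV(future premiums) = 1537 * 2.762195 = 4245.4934
V = 5676.1466 - 4245.4934
= 1430.6532


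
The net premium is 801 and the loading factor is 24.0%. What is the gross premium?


Gross = net * (1 + loading)
= 801 * (1 + 0.24)
= 801 * 1.24
= 993.24


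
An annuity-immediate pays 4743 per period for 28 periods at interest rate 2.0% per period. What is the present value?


PV = PMT * (1 - (1+i)^(-n)) / i
= 4743 * (1 - (1+0.02)^(-28)) / 0.02
= 4743 * (1 - 0.574375) / 0.02
= 4743 * 21.281272
= 100937.0748


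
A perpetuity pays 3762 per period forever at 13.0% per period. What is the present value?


PV = PMT / i
= 3762 / 0.13
= 28938.4615


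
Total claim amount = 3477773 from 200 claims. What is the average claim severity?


severity = total / number
= 3477773 / 200
= 17388.865


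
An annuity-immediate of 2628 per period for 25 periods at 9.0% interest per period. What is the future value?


FV = PMT * ((1+i)^n - 1) / i
= 2628 * ((1.09)^25 - 1) / 0.09
= 2628 * (8.623081 - 1) / 0.09
= 222593.9553


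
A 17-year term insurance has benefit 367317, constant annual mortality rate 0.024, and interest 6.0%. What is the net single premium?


NSP = benefit * sum_{k=0}^{n-1} k_p_x * q * v^(k+1)
With constant q=0.024, v=0.943396
Sum = 0.215507
NSP = 367317 * 0.215507
= 79159.565


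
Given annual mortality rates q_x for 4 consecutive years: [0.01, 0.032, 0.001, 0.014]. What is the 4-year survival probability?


p_k = 1 - q_k for each year
Survival = product of (1 - q_k)
= 0.99 * 0.968 * 0.999 * 0.986
= 0.944


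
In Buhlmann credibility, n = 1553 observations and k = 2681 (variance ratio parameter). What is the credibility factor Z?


Z = n / (n + k)
= 1553 / (1553 + 2681)
= 1553 / 4234
= 0.3668


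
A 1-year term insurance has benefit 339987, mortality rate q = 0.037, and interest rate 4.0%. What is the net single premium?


NSP = benefit * q * v
v = 1/(1+i) = 0.961538
NSP = 339987 * 0.037 * 0.961538
= 12095.6913


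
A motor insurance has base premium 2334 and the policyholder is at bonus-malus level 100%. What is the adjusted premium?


adjusted = base * BM_level / 100
= 2334 * 100 / 100
= 2334 * 1.0
= 2334.0


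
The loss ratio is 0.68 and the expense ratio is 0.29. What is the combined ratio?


Combined ratio = loss ratio + expense ratio
= 0.68 + 0.29
= 0.97


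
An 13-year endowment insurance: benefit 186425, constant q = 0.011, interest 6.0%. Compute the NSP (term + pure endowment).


Term component = 17155.0145
Pure endowment = 13_p_x * v^13 * benefit = 0.866068 * 0.468839 * 186425 = 75697.1788
NSP = 92852.1934


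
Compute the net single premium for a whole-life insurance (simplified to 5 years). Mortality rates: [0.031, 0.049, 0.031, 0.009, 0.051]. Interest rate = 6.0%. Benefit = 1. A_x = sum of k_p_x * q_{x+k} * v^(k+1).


v = 0.943396
Year 0: k_p_x=1.0, q=0.031, term=0.029245
Year 1: k_p_x=0.969, q=0.049, term=0.042258
Year 2: k_p_x=0.921519, q=0.031, term=0.023985
Year 3: k_p_x=0.892952, q=0.009, term=0.006366
Year 4: k_p_x=0.884915, q=0.051, term=0.033724
A_x = 0.1356


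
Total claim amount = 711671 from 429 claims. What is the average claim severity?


severity = total / number
= 711671 / 429
= 1658.9068


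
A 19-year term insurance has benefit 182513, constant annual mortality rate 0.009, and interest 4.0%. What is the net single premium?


NSP = benefit * sum_{k=0}^{n-1} k_p_x * q * v^(k+1)
With constant q=0.009, v=0.961538
Sum = 0.110254
NSP = 182513 * 0.110254
= 20122.752


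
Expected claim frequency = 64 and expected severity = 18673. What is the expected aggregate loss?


E[S] = E[N] * E[X]
= 64 * 18673
= 1.1951e+06


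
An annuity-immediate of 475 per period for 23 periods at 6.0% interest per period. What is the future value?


FV = PMT * ((1+i)^n - 1) / i
= 475 * ((1.06)^23 - 1) / 0.06
= 475 * (3.81975 - 1) / 0.06
= 22323.0182


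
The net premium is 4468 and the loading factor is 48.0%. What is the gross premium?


Gross = net * (1 + loading)
= 4468 * (1 + 0.48)
= 4468 * 1.48
= 6612.64


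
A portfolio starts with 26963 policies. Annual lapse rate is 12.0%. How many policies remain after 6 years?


remaining = initial * (1 - lapse)^years
= 26963 * (1 - 0.12)^6
= 26963 * 0.464404
= 12521.7274


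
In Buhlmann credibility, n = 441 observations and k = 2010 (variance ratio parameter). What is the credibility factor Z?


Z = n / (n + k)
= 441 / (441 + 2010)
= 441 / 2451
= 0.1799


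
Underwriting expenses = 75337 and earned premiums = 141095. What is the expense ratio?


Expense ratio = expenses / premiums
= 75337 / 141095
= 0.5339


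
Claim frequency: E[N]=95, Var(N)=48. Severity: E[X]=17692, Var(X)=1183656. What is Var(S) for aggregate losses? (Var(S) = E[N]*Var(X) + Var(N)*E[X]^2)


Var(S) = E[N]*Var(X) + Var(N)*E[X]^2
= 95*1183656 + 48*17692^2
= 112447320 + 15024329472
= 1.5137e+10


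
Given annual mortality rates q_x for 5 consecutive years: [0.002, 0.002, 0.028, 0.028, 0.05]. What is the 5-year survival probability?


p_k = 1 - q_k for each year
Survival = product of (1 - q_k)
= 0.998 * 0.998 * 0.972 * 0.972 * 0.95
= 0.894


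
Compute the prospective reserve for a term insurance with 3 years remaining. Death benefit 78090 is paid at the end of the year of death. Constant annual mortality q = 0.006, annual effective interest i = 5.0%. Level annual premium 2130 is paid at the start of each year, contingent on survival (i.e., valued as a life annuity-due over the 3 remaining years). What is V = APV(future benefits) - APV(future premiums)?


v = 1/(1+i) = 0.952381
APV(future benefits) per unit = sum_{k=0}^{2} k_p_x * q * v^(k+1) = 0.016245
APV(future benefits) = 78090 * 0.016245 = 1268.5584
Life annuity-due factor ä_{x:3} = sum_{k=0}^{2} k_p_x * v^k = 2.842844
APV(future premiums) = 2130 * 2.842844 = 6055.2587
V = 1268.5584 - 6055.2587
= -4786.7003


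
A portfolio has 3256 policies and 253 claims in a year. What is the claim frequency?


frequency = claims / policies
= 253 / 3256
= 0.0777


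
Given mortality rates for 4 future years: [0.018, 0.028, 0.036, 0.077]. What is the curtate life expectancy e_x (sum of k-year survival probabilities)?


e_x = sum_{k=1}^{n} k_p_x
k_p_x values:
  1_p_x = 0.982
  2_p_x = 0.954504
  3_p_x = 0.920142
  4_p_x = 0.849291
e_x = 3.7059


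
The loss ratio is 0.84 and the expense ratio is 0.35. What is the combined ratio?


Combined ratio = loss ratio + expense ratio
= 0.84 + 0.35
= 1.19


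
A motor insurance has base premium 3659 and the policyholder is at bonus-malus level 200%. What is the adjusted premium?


adjusted = base * BM_level / 100
= 3659 * 200 / 100
= 3659 * 2.0
= 7318.0


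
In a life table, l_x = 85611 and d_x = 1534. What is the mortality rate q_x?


q_x = d_x / l_x
= 1534 / 85611
= 0.0179


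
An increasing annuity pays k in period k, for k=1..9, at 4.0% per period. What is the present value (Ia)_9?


(Ia)_n = sum_{k=1}^{n} k * v^k, v = 1/(1+i)
v = 0.961538
Sum computed term by term:
(Ia)_9 = 35.2366


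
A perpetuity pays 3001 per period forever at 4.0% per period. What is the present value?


PV = PMT / i
= 3001 / 0.04
= 75025.0


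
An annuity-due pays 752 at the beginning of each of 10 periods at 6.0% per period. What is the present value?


PV_due = PMT * (1-(1+i)^(-n))/i * (1+i)
PV_immediate = 5534.7855
PV_due = 5534.7855 * 1.06
= 5866.8726


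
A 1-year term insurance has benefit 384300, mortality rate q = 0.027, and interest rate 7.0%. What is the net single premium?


NSP = benefit * q * v
v = 1/(1+i) = 0.934579
NSP = 384300 * 0.027 * 0.934579
= 9697.2897


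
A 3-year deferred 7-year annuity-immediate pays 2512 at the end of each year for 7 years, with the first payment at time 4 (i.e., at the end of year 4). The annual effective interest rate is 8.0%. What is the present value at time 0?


PV at time 3 of the 7-year annuity-immediate:
a_n = 2512 * (1-(1+0.08)^(-7))/0.08 = 13078.4016
Discount back 3 years to time 0:
PV = 13078.4016 * (1+0.08)^(-3)
= 13078.4016 * 0.793832
= 10382.0568


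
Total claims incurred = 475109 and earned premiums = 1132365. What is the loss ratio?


Loss ratio = claims / premiums
= 475109 / 1132365
= 0.4196


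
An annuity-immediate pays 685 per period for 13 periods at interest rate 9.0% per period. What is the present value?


PV = PMT * (1 - (1+i)^(-n)) / i
= 685 * (1 - (1+0.09)^(-13)) / 0.09
= 685 * (1 - 0.326179) / 0.09
= 685 * 7.486904
= 5128.5292


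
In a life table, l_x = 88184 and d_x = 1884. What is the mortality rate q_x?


q_x = d_x / l_x
= 1884 / 88184
= 0.0214


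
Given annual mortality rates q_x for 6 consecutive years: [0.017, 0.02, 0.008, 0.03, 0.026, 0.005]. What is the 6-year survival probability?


p_k = 1 - q_k for each year
Survival = product of (1 - q_k)
= 0.983 * 0.98 * 0.992 * 0.97 * 0.974 * 0.995
= 0.8983


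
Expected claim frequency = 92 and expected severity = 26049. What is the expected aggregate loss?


E[S] = E[N] * E[X]
= 92 * 26049
= 2.3965e+06


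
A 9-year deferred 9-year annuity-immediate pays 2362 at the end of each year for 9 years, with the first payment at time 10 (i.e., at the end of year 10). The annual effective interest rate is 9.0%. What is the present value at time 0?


PV at time 9 of the 9-year annuity-immediate:
a_n = 2362 * (1-(1+0.09)^(-9))/0.09 = 14160.7732
Discount back 9 years to time 0:
PV = 14160.7732 * (1+0.09)^(-9)
= 14160.7732 * 0.460428
= 6520.0133


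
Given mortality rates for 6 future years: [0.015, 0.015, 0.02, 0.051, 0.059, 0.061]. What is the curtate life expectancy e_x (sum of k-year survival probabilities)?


e_x = sum_{k=1}^{n} k_p_x
k_p_x values:
  1_p_x = 0.985
  2_p_x = 0.970225
  3_p_x = 0.95082
  4_p_x = 0.902329
  5_p_x = 0.849091
  6_p_x = 0.797297
e_x = 5.4548


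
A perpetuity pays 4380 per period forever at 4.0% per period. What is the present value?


PV = PMT / i
= 4380 / 0.04
= 109500.0


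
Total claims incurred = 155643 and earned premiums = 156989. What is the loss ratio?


Loss ratio = claims / premiums
= 155643 / 156989
= 0.9914


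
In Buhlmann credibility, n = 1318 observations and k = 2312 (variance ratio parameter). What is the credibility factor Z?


Z = n / (n + k)
= 1318 / (1318 + 2312)
= 1318 / 3630
= 0.3631


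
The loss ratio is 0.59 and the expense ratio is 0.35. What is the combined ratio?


Combined ratio = loss ratio + expense ratio
= 0.59 + 0.35
= 0.94


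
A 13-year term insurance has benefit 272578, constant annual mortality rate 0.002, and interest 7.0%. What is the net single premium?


NSP = benefit * sum_{k=0}^{n-1} k_p_x * q * v^(k+1)
With constant q=0.002, v=0.934579
Sum = 0.016547
NSP = 272578 * 0.016547
= 4510.3792


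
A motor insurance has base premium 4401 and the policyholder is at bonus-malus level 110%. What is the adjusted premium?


adjusted = base * BM_level / 100
= 4401 * 110 / 100
= 4401 * 1.1
= 4841.1


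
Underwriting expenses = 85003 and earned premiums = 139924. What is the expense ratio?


Expense ratio = expenses / premiums
= 85003 / 139924
= 0.6075


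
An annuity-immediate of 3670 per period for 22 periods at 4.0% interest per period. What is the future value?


FV = PMT * ((1+i)^n - 1) / i
= 3670 * ((1.04)^22 - 1) / 0.04
= 3670 * (2.369919 - 1) / 0.04
= 125690.0491


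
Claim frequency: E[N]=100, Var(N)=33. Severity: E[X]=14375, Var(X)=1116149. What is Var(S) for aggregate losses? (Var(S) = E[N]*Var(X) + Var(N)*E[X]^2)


Var(S) = E[N]*Var(X) + Var(N)*E[X]^2
= 100*1116149 + 33*14375^2
= 111614900 + 6819140625
= 6.9308e+09


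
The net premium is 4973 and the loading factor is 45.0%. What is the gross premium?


Gross = net * (1 + loading)
= 4973 * (1 + 0.45)
= 4973 * 1.45
= 7210.85


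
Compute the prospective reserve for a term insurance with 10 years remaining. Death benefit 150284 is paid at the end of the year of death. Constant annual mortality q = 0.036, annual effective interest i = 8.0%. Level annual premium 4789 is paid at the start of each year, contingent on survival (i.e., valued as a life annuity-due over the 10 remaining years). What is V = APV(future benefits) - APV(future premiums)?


v = 1/(1+i) = 0.925926
APV(future benefits) per unit = sum_{k=0}^{9} k_p_x * q * v^(k+1) = 0.210718
APV(future benefits) = 150284 * 0.210718 = 31667.5096
Life annuity-due factor ä_{x:10} = sum_{k=0}^{9} k_p_x * v^k = 6.321533
APV(future premiums) = 4789 * 6.321533 = 30273.8223
V = 31667.5096 - 30273.8223
= 1393.6873


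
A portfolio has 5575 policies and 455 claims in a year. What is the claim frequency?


frequency = claims / policies
= 455 / 5575
= 0.0816


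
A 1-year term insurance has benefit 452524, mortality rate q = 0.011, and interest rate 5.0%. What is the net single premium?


NSP = benefit * q * v
v = 1/(1+i) = 0.952381
NSP = 452524 * 0.011 * 0.952381
= 4740.7276


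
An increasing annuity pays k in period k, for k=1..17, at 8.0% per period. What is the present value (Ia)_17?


(Ia)_n = sum_{k=1}^{n} k * v^k, v = 1/(1+i)
v = 0.925926
Sum computed term by term:
(Ia)_17 = 65.71


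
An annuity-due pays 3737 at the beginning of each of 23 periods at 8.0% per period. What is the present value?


PV_due = PMT * (1-(1+i)^(-n))/i * (1+i)
PV_immediate = 38756.6473
PV_due = 38756.6473 * 1.08
= 41857.1791


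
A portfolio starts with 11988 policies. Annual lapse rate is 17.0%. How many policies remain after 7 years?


remaining = initial * (1 - lapse)^years
= 11988 * (1 - 0.17)^7
= 11988 * 0.271361
= 3253.0698


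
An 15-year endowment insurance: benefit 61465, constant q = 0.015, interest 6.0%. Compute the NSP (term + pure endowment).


Term component = 8204.0353
Pure endowment = 15_p_x * v^15 * benefit = 0.797156 * 0.417265 * 61465 = 20444.8234
NSP = 28648.8588


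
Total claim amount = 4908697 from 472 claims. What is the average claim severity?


severity = total / number
= 4908697 / 472
= 10399.7818


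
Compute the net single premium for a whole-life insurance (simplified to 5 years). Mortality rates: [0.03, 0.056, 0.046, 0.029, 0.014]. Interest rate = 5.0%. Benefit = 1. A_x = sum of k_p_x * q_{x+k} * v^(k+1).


v = 0.952381
Year 0: k_p_x=1.0, q=0.03, term=0.028571
Year 1: k_p_x=0.97, q=0.056, term=0.04927
Year 2: k_p_x=0.91568, q=0.046, term=0.036386
Year 3: k_p_x=0.873559, q=0.029, term=0.020842
Year 4: k_p_x=0.848226, q=0.014, term=0.009304
A_x = 0.1444


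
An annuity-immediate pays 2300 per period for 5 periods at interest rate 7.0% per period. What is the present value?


PV = PMT * (1 - (1+i)^(-n)) / i
= 2300 * (1 - (1+0.07)^(-5)) / 0.07
= 2300 * (1 - 0.712986) / 0.07
= 2300 * 4.100197
= 9430.4541


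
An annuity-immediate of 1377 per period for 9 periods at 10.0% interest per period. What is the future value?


FV = PMT * ((1+i)^n - 1) / i
= 1377 * ((1.1)^9 - 1) / 0.1
= 1377 * (2.357948 - 1) / 0.1
= 18698.9397


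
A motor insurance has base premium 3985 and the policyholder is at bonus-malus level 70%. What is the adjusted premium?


adjusted = base * BM_level / 100
= 3985 * 70 / 100
= 3985 * 0.7
= 2789.5


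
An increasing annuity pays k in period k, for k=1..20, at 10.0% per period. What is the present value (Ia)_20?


(Ia)_n = sum_{k=1}^{n} k * v^k, v = 1/(1+i)
v = 0.909091
Sum computed term by term:
(Ia)_20 = 63.9205


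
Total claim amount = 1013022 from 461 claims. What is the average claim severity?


severity = total / number
= 1013022 / 461
= 2197.4447


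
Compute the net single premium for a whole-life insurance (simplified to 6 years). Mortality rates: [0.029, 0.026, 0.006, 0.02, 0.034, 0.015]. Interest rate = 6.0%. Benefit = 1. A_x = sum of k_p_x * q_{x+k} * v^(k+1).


v = 0.943396
Year 0: k_p_x=1.0, q=0.029, term=0.027358
Year 1: k_p_x=0.971, q=0.026, term=0.022469
Year 2: k_p_x=0.945754, q=0.006, term=0.004764
Year 3: k_p_x=0.940079, q=0.02, term=0.014893
Year 4: k_p_x=0.921278, q=0.034, term=0.023407
Year 5: k_p_x=0.889954, q=0.015, term=0.009411
A_x = 0.1023


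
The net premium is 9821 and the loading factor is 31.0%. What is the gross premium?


Gross = net * (1 + loading)
= 9821 * (1 + 0.31)
= 9821 * 1.31
= 12865.51


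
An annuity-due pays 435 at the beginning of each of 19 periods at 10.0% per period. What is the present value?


PV_due = PMT * (1-(1+i)^(-n))/i * (1+i)
PV_immediate = 3638.7402
PV_due = 3638.7402 * 1.1
= 4002.6143


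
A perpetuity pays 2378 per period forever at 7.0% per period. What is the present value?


PV = PMT / i
= 2378 / 0.07
= 33971.4286


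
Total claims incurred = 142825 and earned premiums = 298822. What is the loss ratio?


Loss ratio = claims / premiums
= 142825 / 298822
= 0.478


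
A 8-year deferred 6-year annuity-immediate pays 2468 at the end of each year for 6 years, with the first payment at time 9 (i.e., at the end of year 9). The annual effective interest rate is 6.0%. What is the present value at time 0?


PV at time 8 of the 6-year annuity-immediate:
a_n = 2468 * (1-(1+0.06)^(-6))/0.06 = 12135.9564
Discount back 8 years to time 0:
PV = 12135.9564 * (1+0.06)^(-8)
= 12135.9564 * 0.627412
= 7614.2492


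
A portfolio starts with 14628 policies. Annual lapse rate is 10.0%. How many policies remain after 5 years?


remaining = initial * (1 - lapse)^years
= 14628 * (1 - 0.1)^5
= 14628 * 0.59049
= 8637.6877


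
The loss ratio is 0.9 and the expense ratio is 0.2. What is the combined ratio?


Combined ratio = loss ratio + expense ratio
= 0.9 + 0.2
= 1.1


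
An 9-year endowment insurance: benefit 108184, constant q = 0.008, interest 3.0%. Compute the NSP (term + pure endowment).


Term component = 6537.3204
Pure endowment = 9_p_x * v^9 * benefit = 0.930262 * 0.766417 * 108184 = 77131.7282
NSP = 83669.0486


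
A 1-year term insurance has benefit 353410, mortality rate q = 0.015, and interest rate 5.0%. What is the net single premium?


NSP = benefit * q * v
v = 1/(1+i) = 0.952381
NSP = 353410 * 0.015 * 0.952381
= 5048.7143


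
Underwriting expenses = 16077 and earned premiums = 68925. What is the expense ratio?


Expense ratio = expenses / premiums
= 16077 / 68925
= 0.2333


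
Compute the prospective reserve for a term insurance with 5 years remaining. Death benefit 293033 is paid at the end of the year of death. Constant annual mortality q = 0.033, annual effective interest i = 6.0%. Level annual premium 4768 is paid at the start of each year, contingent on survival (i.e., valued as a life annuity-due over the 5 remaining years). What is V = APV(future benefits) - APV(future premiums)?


v = 1/(1+i) = 0.943396
APV(future benefits) per unit = sum_{k=0}^{4} k_p_x * q * v^(k+1) = 0.13064
APV(future benefits) = 293033 * 0.13064 = 38281.6909
Life annuity-due factor ä_{x:5} = sum_{k=0}^{4} k_p_x * v^k = 4.1963
APV(future premiums) = 4768 * 4.1963 = 20007.9574
V = 38281.6909 - 20007.9574
= 18273.7336


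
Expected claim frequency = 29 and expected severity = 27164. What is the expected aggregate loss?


E[S] = E[N] * E[X]
= 29 * 27164
= 787756


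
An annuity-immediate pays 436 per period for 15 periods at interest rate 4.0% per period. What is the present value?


PV = PMT * (1 - (1+i)^(-n)) / i
= 436 * (1 - (1+0.04)^(-15)) / 0.04
= 436 * (1 - 0.555265) / 0.04
= 436 * 11.118387
= 4847.6169


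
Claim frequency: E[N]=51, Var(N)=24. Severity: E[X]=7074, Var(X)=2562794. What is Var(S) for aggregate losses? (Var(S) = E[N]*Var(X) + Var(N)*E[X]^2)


Var(S) = E[N]*Var(X) + Var(N)*E[X]^2
= 51*2562794 + 24*7074^2
= 130702494 + 1200995424
= 1.3317e+09


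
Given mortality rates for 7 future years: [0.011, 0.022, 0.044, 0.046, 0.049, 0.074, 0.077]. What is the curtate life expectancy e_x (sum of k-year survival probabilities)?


e_x = sum_{k=1}^{n} k_p_x
k_p_x values:
  1_p_x = 0.989
  2_p_x = 0.967242
  3_p_x = 0.924683
  4_p_x = 0.882148
  5_p_x = 0.838923
  6_p_x = 0.776842
  7_p_x = 0.717026
e_x = 6.0959


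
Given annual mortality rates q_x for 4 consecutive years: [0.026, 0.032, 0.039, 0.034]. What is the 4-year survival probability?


p_k = 1 - q_k for each year
Survival = product of (1 - q_k)
= 0.974 * 0.968 * 0.961 * 0.966
= 0.8753


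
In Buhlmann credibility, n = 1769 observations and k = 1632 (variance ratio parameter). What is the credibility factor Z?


Z = n / (n + k)
= 1769 / (1769 + 1632)
= 1769 / 3401
= 0.5201


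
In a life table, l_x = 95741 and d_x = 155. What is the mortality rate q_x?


q_x = d_x / l_x
= 155 / 95741
= 0.0016


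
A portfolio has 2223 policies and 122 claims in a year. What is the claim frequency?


frequency = claims / policies
= 122 / 2223
= 0.0549


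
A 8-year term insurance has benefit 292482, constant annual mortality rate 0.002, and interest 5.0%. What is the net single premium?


NSP = benefit * sum_{k=0}^{n-1} k_p_x * q * v^(k+1)
With constant q=0.002, v=0.952381
Sum = 0.012843
NSP = 292482 * 0.012843
= 3756.3077


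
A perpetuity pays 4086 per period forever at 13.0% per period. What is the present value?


PV = PMT / i
= 4086 / 0.13
= 31430.7692


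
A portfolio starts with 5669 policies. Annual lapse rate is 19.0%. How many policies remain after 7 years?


remaining = initial * (1 - lapse)^years
= 5669 * (1 - 0.19)^7
= 5669 * 0.228768
= 1296.8854


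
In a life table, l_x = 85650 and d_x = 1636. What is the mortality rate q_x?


q_x = d_x / l_x
= 1636 / 85650
= 0.0191


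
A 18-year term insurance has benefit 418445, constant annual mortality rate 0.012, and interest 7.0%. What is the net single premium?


NSP = benefit * sum_{k=0}^{n-1} k_p_x * q * v^(k+1)
With constant q=0.012, v=0.934579
Sum = 0.111501
NSP = 418445 * 0.111501
= 46657.02


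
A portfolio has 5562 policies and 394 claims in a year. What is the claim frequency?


frequency = claims / policies
= 394 / 5562
= 0.0708


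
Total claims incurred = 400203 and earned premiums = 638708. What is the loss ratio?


Loss ratio = claims / premiums
= 400203 / 638708
= 0.6266


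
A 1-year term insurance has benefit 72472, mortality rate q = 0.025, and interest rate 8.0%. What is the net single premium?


NSP = benefit * q * v
v = 1/(1+i) = 0.925926
NSP = 72472 * 0.025 * 0.925926
= 1677.5926


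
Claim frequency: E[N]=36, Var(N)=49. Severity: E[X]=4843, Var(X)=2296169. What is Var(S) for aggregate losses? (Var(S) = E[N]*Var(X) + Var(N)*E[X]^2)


Var(S) = E[N]*Var(X) + Var(N)*E[X]^2
= 36*2296169 + 49*4843^2
= 82662084 + 1149277801
= 1.2319e+09


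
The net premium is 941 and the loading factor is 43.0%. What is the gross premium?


Gross = net * (1 + loading)
= 941 * (1 + 0.43)
= 941 * 1.43
= 1345.63


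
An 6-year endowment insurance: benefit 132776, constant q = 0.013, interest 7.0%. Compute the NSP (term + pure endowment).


Term component = 7985.1802
Pure endowment = 6_p_x * v^6 * benefit = 0.924491 * 0.666342 * 132776 = 81793.6956
NSP = 89778.8758


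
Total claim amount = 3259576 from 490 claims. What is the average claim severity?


severity = total / number
= 3259576 / 490
= 6652.1959


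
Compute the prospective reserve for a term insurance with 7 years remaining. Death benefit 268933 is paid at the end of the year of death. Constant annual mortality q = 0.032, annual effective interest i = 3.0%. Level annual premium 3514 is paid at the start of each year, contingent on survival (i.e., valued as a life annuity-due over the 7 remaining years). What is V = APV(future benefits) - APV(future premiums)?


v = 1/(1+i) = 0.970874
APV(future benefits) per unit = sum_{k=0}^{6} k_p_x * q * v^(k+1) = 0.181915
APV(future benefits) = 268933 * 0.181915 = 48922.8356
Life annuity-due factor ä_{x:7} = sum_{k=0}^{6} k_p_x * v^k = 5.855376
APV(future premiums) = 3514 * 5.855376 = 20575.7904
V = 48922.8356 - 20575.7904
= 28347.0451


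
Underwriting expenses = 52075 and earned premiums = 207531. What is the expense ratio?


Expense ratio = expenses / premiums
= 52075 / 207531
= 0.2509


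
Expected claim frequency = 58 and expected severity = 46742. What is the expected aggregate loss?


E[S] = E[N] * E[X]
= 58 * 46742
= 2.7110e+06


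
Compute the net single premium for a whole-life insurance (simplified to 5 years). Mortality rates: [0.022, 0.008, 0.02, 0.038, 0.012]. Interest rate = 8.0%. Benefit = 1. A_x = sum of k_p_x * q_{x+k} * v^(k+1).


v = 0.925926
Year 0: k_p_x=1.0, q=0.022, term=0.02037
Year 1: k_p_x=0.978, q=0.008, term=0.006708
Year 2: k_p_x=0.970176, q=0.02, term=0.015403
Year 3: k_p_x=0.950772, q=0.038, term=0.026556
Year 4: k_p_x=0.914643, q=0.012, term=0.00747
A_x = 0.0765


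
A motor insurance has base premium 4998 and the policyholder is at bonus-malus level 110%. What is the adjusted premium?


adjusted = base * BM_level / 100
= 4998 * 110 / 100
= 4998 * 1.1
= 5497.8


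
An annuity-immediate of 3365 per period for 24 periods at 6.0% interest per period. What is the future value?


FV = PMT * ((1+i)^n - 1) / i
= 3365 * ((1.06)^24 - 1) / 0.06
= 3365 * (4.048935 - 1) / 0.06
= 170994.4178


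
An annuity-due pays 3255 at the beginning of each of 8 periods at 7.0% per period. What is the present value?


PV_due = PMT * (1-(1+i)^(-n))/i * (1+i)
PV_immediate = 19436.5766
PV_due = 19436.5766 * 1.07
= 20797.137


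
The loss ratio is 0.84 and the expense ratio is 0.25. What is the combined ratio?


Combined ratio = loss ratio + expense ratio
= 0.84 + 0.25
= 1.09


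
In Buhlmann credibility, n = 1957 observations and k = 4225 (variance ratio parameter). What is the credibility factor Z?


Z = n / (n + k)
= 1957 / (1957 + 4225)
= 1957 / 6182
= 0.3166


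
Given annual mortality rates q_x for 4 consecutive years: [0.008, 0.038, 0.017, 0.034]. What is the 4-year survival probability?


p_k = 1 - q_k for each year
Survival = product of (1 - q_k)
= 0.992 * 0.962 * 0.983 * 0.966
= 0.9062


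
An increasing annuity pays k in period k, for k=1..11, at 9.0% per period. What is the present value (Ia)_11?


(Ia)_n = sum_{k=1}^{n} k * v^k, v = 1/(1+i)
v = 0.917431
Sum computed term by term:
(Ia)_11 = 35.0533


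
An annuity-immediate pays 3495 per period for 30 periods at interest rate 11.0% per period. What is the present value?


PV = PMT * (1 - (1+i)^(-n)) / i
= 3495 * (1 - (1+0.11)^(-30)) / 0.11
= 3495 * (1 - 0.043683) / 0.11
= 3495 * 8.693793
= 30384.805


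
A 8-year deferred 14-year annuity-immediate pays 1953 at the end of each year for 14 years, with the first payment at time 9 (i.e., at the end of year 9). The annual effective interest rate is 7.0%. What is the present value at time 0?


PV at time 8 of the 14-year annuity-immediate:
a_n = 1953 * (1-(1+0.07)^(-14))/0.07 = 17079.899
Discount back 8 years to time 0:
PV = 17079.899 * (1+0.07)^(-8)
= 17079.899 * 0.582009
= 9940.6567


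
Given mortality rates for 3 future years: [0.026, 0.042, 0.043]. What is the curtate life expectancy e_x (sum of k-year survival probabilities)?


e_x = sum_{k=1}^{n} k_p_x
k_p_x values:
  1_p_x = 0.974
  2_p_x = 0.933092
  3_p_x = 0.892969
e_x = 2.8001


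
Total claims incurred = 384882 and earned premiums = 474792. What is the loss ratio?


Loss ratio = claims / premiums
= 384882 / 474792
= 0.8106


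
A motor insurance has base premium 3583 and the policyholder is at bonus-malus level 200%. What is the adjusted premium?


adjusted = base * BM_level / 100
= 3583 * 200 / 100
= 3583 * 2.0
= 7166.0


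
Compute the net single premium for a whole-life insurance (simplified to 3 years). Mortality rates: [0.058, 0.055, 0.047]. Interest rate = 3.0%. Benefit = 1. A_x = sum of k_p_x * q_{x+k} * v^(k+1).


v = 0.970874
Year 0: k_p_x=1.0, q=0.058, term=0.056311
Year 1: k_p_x=0.942, q=0.055, term=0.048836
Year 2: k_p_x=0.89019, q=0.047, term=0.038289
A_x = 0.1434


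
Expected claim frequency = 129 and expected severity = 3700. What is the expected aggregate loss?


E[S] = E[N] * E[X]
= 129 * 3700
= 477300


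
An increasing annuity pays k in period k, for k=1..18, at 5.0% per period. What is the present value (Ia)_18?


(Ia)_n = sum_{k=1}^{n} k * v^k, v = 1/(1+i)
v = 0.952381
Sum computed term by term:
(Ia)_18 = 95.8939


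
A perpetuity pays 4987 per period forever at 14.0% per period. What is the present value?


PV = PMT / i
= 4987 / 0.14
= 35621.4286


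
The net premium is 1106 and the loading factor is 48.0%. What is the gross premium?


Gross = net * (1 + loading)
= 1106 * (1 + 0.48)
= 1106 * 1.48
= 1636.88


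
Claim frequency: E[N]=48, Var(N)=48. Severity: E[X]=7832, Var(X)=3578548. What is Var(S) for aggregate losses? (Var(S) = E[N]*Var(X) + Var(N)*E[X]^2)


Var(S) = E[N]*Var(X) + Var(N)*E[X]^2
= 48*3578548 + 48*7832^2
= 171770304 + 2944330752
= 3.1161e+09


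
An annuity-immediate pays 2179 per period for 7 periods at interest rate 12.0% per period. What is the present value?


PV = PMT * (1 - (1+i)^(-n)) / i
= 2179 * (1 - (1+0.12)^(-7)) / 0.12
= 2179 * (1 - 0.452349) / 0.12
= 2179 * 4.563757
= 9944.4255


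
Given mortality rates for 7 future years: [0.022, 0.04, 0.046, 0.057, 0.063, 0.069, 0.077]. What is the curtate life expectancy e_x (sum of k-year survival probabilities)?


e_x = sum_{k=1}^{n} k_p_x
k_p_x values:
  1_p_x = 0.978
  2_p_x = 0.93888
  3_p_x = 0.895692
  4_p_x = 0.844637
  5_p_x = 0.791425
  6_p_x = 0.736817
  7_p_x = 0.680082
e_x = 5.8655


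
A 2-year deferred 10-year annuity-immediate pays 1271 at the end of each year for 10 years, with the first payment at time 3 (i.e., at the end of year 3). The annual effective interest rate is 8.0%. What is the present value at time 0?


PV at time 2 of the 10-year annuity-immediate:
a_n = 1271 * (1-(1+0.08)^(-10))/0.08 = 8528.5135
Discount back 2 years to time 0:
PV = 8528.5135 * (1+0.08)^(-2)
= 8528.5135 * 0.857339
= 7311.8257


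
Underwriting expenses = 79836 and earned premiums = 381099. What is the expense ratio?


Expense ratio = expenses / premiums
= 79836 / 381099
= 0.2095


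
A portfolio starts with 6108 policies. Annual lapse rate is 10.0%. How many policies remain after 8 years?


remaining = initial * (1 - lapse)^years
= 6108 * (1 - 0.1)^8
= 6108 * 0.430467
= 2629.2937


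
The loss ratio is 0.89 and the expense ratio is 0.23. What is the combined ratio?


Combined ratio = loss ratio + expense ratio
= 0.89 + 0.23
= 1.12


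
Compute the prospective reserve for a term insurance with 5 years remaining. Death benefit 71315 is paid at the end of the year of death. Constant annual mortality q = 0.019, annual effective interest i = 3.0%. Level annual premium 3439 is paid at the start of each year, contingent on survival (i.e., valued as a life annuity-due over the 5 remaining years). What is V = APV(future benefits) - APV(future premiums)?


v = 1/(1+i) = 0.970874
APV(future benefits) per unit = sum_{k=0}^{4} k_p_x * q * v^(k+1) = 0.083865
APV(future benefits) = 71315 * 0.083865 = 5980.8385
Life annuity-due factor ä_{x:5} = sum_{k=0}^{4} k_p_x * v^k = 4.54637
APV(future premiums) = 3439 * 4.54637 = 15634.9677
V = 5980.8385 - 15634.9677
= -9654.1292


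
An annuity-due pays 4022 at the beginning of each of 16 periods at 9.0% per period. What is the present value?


PV_due = PMT * (1-(1+i)^(-n))/i * (1+i)
PV_immediate = 33433.1091
PV_due = 33433.1091 * 1.09
= 36442.0889


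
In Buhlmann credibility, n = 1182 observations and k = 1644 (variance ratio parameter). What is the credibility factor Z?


Z = n / (n + k)
= 1182 / (1182 + 1644)
= 1182 / 2826
= 0.4183


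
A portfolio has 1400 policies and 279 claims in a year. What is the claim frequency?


frequency = claims / policies
= 279 / 1400
= 0.1993


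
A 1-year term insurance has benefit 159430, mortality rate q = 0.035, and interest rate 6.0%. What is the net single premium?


NSP = benefit * q * v
v = 1/(1+i) = 0.943396
NSP = 159430 * 0.035 * 0.943396
= 5264.1981


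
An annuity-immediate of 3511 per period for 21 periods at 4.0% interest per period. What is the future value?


FV = PMT * ((1+i)^n - 1) / i
= 3511 * ((1.04)^21 - 1) / 0.04
= 3511 * (2.278768 - 1) / 0.04
= 112243.8672


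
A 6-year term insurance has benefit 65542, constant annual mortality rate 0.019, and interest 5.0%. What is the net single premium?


NSP = benefit * sum_{k=0}^{n-1} k_p_x * q * v^(k+1)
With constant q=0.019, v=0.952381
Sum = 0.092223
NSP = 65542 * 0.092223
= 6044.4477


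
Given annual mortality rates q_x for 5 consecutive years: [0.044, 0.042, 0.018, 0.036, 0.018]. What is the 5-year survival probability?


p_k = 1 - q_k for each year
Survival = product of (1 - q_k)
= 0.956 * 0.958 * 0.982 * 0.964 * 0.982
= 0.8514


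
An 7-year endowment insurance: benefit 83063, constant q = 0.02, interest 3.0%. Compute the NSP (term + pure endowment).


Term component = 9772.6775
Pure endowment = 7_p_x * v^7 * benefit = 0.868126 * 0.813092 * 83063 = 58631.3062
NSP = 68403.9837


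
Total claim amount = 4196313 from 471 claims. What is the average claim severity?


severity = total / number
= 4196313 / 471
= 8909.3694


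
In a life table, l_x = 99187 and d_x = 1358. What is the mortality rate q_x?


q_x = d_x / l_x
= 1358 / 99187
= 0.0137


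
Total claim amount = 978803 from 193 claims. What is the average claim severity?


severity = total / number
= 978803 / 193
= 5071.5181


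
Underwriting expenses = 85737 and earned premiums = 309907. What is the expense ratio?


Expense ratio = expenses / premiums
= 85737 / 309907
= 0.2767


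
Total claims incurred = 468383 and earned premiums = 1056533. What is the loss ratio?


Loss ratio = claims / premiums
= 468383 / 1056533
= 0.4433


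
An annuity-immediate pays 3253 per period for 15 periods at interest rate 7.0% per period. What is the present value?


PV = PMT * (1 - (1+i)^(-n)) / i
= 3253 * (1 - (1+0.07)^(-15)) / 0.07
= 3253 * (1 - 0.362446) / 0.07
= 3253 * 9.107914
= 29628.0443


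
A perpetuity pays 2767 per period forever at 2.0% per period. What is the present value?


PV = PMT / i
= 2767 / 0.02
= 138350.0


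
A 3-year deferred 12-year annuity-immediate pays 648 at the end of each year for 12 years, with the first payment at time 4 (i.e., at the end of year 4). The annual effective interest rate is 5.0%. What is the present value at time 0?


PV at time 3 of the 12-year annuity-immediate:
a_n = 648 * (1-(1+0.05)^(-12))/0.05 = 5743.3871
Discount back 3 years to time 0:
PV = 5743.3871 * (1+0.05)^(-3)
= 5743.3871 * 0.863838
= 4961.3537


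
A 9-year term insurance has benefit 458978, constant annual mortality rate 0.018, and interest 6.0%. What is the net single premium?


NSP = benefit * sum_{k=0}^{n-1} k_p_x * q * v^(k+1)
With constant q=0.018, v=0.943396
Sum = 0.114777
NSP = 458978 * 0.114777
= 52680.1664


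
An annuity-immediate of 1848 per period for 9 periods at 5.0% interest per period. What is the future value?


FV = PMT * ((1+i)^n - 1) / i
= 1848 * ((1.05)^9 - 1) / 0.05
= 1848 * (1.551328 - 1) / 0.05
= 20377.0909


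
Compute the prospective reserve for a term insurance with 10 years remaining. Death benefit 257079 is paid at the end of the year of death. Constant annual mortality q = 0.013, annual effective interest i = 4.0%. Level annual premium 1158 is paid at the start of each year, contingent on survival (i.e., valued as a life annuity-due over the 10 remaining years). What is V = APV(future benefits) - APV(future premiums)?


v = 1/(1+i) = 0.961538
APV(future benefits) per unit = sum_{k=0}^{9} k_p_x * q * v^(k+1) = 0.099903
APV(future benefits) = 257079 * 0.099903 = 25682.8863
Life annuity-due factor ä_{x:10} = sum_{k=0}^{9} k_p_x * v^k = 7.992216
APV(future premiums) = 1158 * 7.992216 = 9254.9861
V = 25682.8863 - 9254.9861
= 16427.9001


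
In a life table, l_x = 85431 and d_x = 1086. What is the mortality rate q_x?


q_x = d_x / l_x
= 1086 / 85431
= 0.0127


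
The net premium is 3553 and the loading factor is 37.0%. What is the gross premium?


Gross = net * (1 + loading)
= 3553 * (1 + 0.37)
= 3553 * 1.37
= 4867.61


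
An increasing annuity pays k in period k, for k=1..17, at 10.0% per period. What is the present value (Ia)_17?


(Ia)_n = sum_{k=1}^{n} k * v^k, v = 1/(1+i)
v = 0.909091
Sum computed term by term:
(Ia)_17 = 54.6035


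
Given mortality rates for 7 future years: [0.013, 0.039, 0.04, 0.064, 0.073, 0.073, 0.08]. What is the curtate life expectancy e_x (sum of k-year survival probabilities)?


e_x = sum_{k=1}^{n} k_p_x
k_p_x values:
  1_p_x = 0.987
  2_p_x = 0.948507
  3_p_x = 0.910567
  4_p_x = 0.85229
  5_p_x = 0.790073
  6_p_x = 0.732398
  7_p_x = 0.673806
e_x = 5.8946


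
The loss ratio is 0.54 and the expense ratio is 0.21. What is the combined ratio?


Combined ratio = loss ratio + expense ratio
= 0.54 + 0.21
= 0.75


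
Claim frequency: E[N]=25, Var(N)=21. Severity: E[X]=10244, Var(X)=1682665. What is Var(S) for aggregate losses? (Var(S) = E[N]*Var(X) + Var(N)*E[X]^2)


Var(S) = E[N]*Var(X) + Var(N)*E[X]^2
= 25*1682665 + 21*10244^2
= 42066625 + 2203730256
= 2.2458e+09


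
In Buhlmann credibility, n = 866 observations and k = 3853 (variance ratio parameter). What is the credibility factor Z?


Z = n / (n + k)
= 866 / (866 + 3853)
= 866 / 4719
= 0.1835


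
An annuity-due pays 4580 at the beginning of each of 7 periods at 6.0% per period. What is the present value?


PV_due = PMT * (1-(1+i)^(-n))/i * (1+i)
PV_immediate = 25567.307
PV_due = 25567.307 * 1.06
= 27101.3454


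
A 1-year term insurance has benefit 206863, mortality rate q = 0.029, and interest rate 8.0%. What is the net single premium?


NSP = benefit * q * v
v = 1/(1+i) = 0.925926
NSP = 206863 * 0.029 * 0.925926
= 5554.6546


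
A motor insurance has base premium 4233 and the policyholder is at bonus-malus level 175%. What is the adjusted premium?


adjusted = base * BM_level / 100
= 4233 * 175 / 100
= 4233 * 1.75
= 7407.75


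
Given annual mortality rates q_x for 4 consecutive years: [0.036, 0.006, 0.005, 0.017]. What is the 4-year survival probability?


p_k = 1 - q_k for each year
Survival = product of (1 - q_k)
= 0.964 * 0.994 * 0.995 * 0.983
= 0.9372


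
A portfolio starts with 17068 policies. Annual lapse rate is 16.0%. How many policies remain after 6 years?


remaining = initial * (1 - lapse)^years
= 17068 * (1 - 0.16)^6
= 17068 * 0.351298
= 5995.9548


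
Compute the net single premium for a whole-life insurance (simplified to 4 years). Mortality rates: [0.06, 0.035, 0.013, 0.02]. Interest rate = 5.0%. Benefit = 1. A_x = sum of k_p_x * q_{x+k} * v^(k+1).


v = 0.952381
Year 0: k_p_x=1.0, q=0.06, term=0.057143
Year 1: k_p_x=0.94, q=0.035, term=0.029841
Year 2: k_p_x=0.9071, q=0.013, term=0.010187
Year 3: k_p_x=0.895308, q=0.02, term=0.014731
A_x = 0.1119


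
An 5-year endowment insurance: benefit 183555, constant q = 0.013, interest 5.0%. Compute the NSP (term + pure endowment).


Term component = 10078.7653
Pure endowment = 5_p_x * v^5 * benefit = 0.936668 * 0.783526 * 183555 = 134711.7528
NSP = 144790.5181
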